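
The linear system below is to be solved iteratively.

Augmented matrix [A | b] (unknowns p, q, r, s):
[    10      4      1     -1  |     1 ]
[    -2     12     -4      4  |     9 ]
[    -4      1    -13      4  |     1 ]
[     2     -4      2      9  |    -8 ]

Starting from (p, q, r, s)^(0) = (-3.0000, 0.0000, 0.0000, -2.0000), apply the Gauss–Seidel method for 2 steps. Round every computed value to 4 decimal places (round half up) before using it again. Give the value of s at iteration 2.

Iteration 1:
  p = (1 - (4)·0.0000 - (1)·0.0000 - (-1)·-2.0000) / (10) = -0.1000
  q = (9 - (-2)·-0.1000 - (-4)·0.0000 - (4)·-2.0000) / (12) = 1.4000
  r = (1 - (-4)·-0.1000 - (1)·1.4000 - (4)·-2.0000) / (-13) = -0.5538
  s = (-8 - (2)·-0.1000 - (-4)·1.4000 - (2)·-0.5538) / (9) = -0.1214
Iteration 2:
  p = (1 - (4)·1.4000 - (1)·-0.5538 - (-1)·-0.1214) / (10) = -0.4168
  q = (9 - (-2)·-0.4168 - (-4)·-0.5538 - (4)·-0.1214) / (12) = 0.5364
  r = (1 - (-4)·-0.4168 - (1)·0.5364 - (4)·-0.1214) / (-13) = 0.0552
  s = (-8 - (2)·-0.4168 - (-4)·0.5364 - (2)·0.0552) / (9) = -0.5701

-0.5701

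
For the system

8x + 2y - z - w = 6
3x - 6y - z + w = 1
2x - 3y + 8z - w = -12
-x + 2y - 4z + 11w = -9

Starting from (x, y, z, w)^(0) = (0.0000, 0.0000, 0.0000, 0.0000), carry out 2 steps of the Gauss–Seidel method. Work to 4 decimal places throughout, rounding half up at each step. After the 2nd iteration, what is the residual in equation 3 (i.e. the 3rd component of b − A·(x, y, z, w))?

Iteration 1:
  x = (6 - (2)·0.0000 - (-1)·0.0000 - (-1)·0.0000) / (8) = 0.7500
  y = (1 - (3)·0.7500 - (-1)·0.0000 - (1)·0.0000) / (-6) = 0.2083
  z = (-12 - (2)·0.7500 - (-3)·0.2083 - (-1)·0.0000) / (8) = -1.6094
  w = (-9 - (-1)·0.7500 - (2)·0.2083 - (-4)·-1.6094) / (11) = -1.3731
Iteration 2:
  x = (6 - (2)·0.2083 - (-1)·-1.6094 - (-1)·-1.3731) / (8) = 0.3251
  y = (1 - (3)·0.3251 - (-1)·-1.6094 - (1)·-1.3731) / (-6) = 0.0353
  z = (-12 - (2)·0.3251 - (-3)·0.0353 - (-1)·-1.3731) / (8) = -1.7397
  w = (-9 - (-1)·0.3251 - (2)·0.0353 - (-4)·-1.7397) / (11) = -1.4277
Residual b − A·x = (0.1612, -0.0755, -0.0544, 0.0004)

-0.0544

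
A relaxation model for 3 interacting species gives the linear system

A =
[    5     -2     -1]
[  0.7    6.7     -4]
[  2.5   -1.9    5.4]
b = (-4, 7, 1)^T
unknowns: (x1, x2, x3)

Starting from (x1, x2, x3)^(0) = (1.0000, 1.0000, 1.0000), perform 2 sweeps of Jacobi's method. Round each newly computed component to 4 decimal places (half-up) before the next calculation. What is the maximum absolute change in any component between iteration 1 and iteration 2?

Iteration 1:
  x1 = (-4 - (-2)·1.0000 - (-1)·1.0000) / (5) = -0.2000
  x2 = (7 - (0.7)·1.0000 - (-4)·1.0000) / (6.7) = 1.5373
  x3 = (1 - (2.5)·1.0000 - (-1.9)·1.0000) / (5.4) = 0.0741
Iteration 2:
  x1 = (-4 - (-2)·1.5373 - (-1)·0.0741) / (5) = -0.1703
  x2 = (7 - (0.7)·-0.2000 - (-4)·0.0741) / (6.7) = 1.1099
  x3 = (1 - (2.5)·-0.2000 - (-1.9)·1.5373) / (5.4) = 0.8187
Change: (0.0297, -0.4274, 0.7446) → max |·| = 0.7446

0.7446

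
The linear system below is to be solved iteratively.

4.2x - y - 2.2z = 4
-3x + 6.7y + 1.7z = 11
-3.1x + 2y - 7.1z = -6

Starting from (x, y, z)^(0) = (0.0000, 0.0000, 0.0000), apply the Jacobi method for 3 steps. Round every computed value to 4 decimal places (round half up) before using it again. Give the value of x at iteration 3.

Iteration 1:
  x = (4 - (-1)·0.0000 - (-2.2)·0.0000) / (4.2) = 0.9524
  y = (11 - (-3)·0.0000 - (1.7)·0.0000) / (6.7) = 1.6418
  z = (-6 - (-3.1)·0.0000 - (2)·0.0000) / (-7.1) = 0.8451
Iteration 2:
  x = (4 - (-1)·1.6418 - (-2.2)·0.8451) / (4.2) = 1.7860
  y = (11 - (-3)·0.9524 - (1.7)·0.8451) / (6.7) = 1.8538
  z = (-6 - (-3.1)·0.9524 - (2)·1.6418) / (-7.1) = 0.8917
Iteration 3:
  x = (4 - (-1)·1.8538 - (-2.2)·0.8917) / (4.2) = 1.8608
  y = (11 - (-3)·1.7860 - (1.7)·0.8917) / (6.7) = 2.2152
  z = (-6 - (-3.1)·1.7860 - (2)·1.8538) / (-7.1) = 0.5875

1.8608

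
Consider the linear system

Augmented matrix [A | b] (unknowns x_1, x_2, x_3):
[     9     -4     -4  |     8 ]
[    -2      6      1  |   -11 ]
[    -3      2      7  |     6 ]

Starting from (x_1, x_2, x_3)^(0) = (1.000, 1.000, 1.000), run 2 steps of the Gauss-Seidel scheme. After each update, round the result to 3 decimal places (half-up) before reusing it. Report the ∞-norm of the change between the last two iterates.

0.616

Iteration 1:
  x_1 = (8 - (-4)·1.000 - (-4)·1.000) / (9) = 1.778
  x_2 = (-11 - (-2)·1.778 - (1)·1.000) / (6) = -1.407
  x_3 = (6 - (-3)·1.778 - (2)·-1.407) / (7) = 2.021
Iteration 2:
  x_1 = (8 - (-4)·-1.407 - (-4)·2.021) / (9) = 1.162
  x_2 = (-11 - (-2)·1.162 - (1)·2.021) / (6) = -1.783
  x_3 = (6 - (-3)·1.162 - (2)·-1.783) / (7) = 1.865
Change: (-0.616, -0.376, -0.156) → max |·| = 0.616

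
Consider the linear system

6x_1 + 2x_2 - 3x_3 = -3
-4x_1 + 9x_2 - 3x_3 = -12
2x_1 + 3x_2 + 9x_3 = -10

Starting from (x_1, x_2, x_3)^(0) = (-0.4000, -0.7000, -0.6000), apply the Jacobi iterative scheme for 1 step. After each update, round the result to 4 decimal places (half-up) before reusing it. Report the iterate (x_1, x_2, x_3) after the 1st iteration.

Iteration 1:
  x_1 = (-3 - (2)·-0.7000 - (-3)·-0.6000) / (6) = -0.5667
  x_2 = (-12 - (-4)·-0.4000 - (-3)·-0.6000) / (9) = -1.7111
  x_3 = (-10 - (2)·-0.4000 - (3)·-0.7000) / (9) = -0.7889

(-0.5667, -1.7111, -0.7889)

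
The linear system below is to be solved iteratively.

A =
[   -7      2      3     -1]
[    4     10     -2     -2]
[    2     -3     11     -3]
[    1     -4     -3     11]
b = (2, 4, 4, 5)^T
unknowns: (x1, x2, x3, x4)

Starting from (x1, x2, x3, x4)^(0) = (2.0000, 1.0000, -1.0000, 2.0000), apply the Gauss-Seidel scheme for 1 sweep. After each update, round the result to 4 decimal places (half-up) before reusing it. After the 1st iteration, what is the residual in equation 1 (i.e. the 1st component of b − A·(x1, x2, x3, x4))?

Iteration 1:
  x1 = (2 - (2)·1.0000 - (3)·-1.0000 - (-1)·2.0000) / (-7) = -0.7143
  x2 = (4 - (4)·-0.7143 - (-2)·-1.0000 - (-2)·2.0000) / (10) = 0.8857
  x3 = (4 - (2)·-0.7143 - (-3)·0.8857 - (-3)·2.0000) / (11) = 1.2805
  x4 = (5 - (1)·-0.7143 - (-4)·0.8857 - (-3)·1.2805) / (11) = 1.1908
Residual b − A·x = (-7.4222, 2.9428, -2.4274, -0.0002)

-7.4222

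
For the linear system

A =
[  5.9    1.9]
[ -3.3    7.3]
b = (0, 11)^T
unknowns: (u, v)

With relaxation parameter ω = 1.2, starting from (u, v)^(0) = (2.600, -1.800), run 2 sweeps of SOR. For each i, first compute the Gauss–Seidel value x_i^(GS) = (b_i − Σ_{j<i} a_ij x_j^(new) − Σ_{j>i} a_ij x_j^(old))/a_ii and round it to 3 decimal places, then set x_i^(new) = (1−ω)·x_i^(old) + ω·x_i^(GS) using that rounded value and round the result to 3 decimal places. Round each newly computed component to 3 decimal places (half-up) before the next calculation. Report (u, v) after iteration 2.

Iteration 1:
  u: GS value = (0 - (1.9)·-1.800) / (5.9) = 0.580;  u ← (1−ω)·2.600 + ω·0.580 = 0.176
  v: GS value = (11 - (-3.3)·0.176) / (7.3) = 1.586;  v ← (1−ω)·-1.800 + ω·1.586 = 2.263
Iteration 2:
  u: GS value = (0 - (1.9)·2.263) / (5.9) = -0.729;  u ← (1−ω)·0.176 + ω·-0.729 = -0.910
  v: GS value = (11 - (-3.3)·-0.910) / (7.3) = 1.095;  v ← (1−ω)·2.263 + ω·1.095 = 0.861

(-0.910, 0.861)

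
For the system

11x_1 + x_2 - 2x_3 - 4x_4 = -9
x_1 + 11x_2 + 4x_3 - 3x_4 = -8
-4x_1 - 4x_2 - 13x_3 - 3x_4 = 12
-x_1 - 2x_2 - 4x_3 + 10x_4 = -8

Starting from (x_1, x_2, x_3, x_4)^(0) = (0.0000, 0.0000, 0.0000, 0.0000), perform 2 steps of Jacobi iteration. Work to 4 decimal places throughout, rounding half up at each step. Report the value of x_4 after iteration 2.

Iteration 1:
  x_1 = (-9 - (1)·0.0000 - (-2)·0.0000 - (-4)·0.0000) / (11) = -0.8182
  x_2 = (-8 - (1)·0.0000 - (4)·0.0000 - (-3)·0.0000) / (11) = -0.7273
  x_3 = (12 - (-4)·0.0000 - (-4)·0.0000 - (-3)·0.0000) / (-13) = -0.9231
  x_4 = (-8 - (-1)·0.0000 - (-2)·0.0000 - (-4)·0.0000) / (10) = -0.8000
Iteration 2:
  x_1 = (-9 - (1)·-0.7273 - (-2)·-0.9231 - (-4)·-0.8000) / (11) = -1.2108
  x_2 = (-8 - (1)·-0.8182 - (4)·-0.9231 - (-3)·-0.8000) / (11) = -0.5354
  x_3 = (12 - (-4)·-0.8182 - (-4)·-0.7273 - (-3)·-0.8000) / (-13) = -0.2629
  x_4 = (-8 - (-1)·-0.8182 - (-2)·-0.7273 - (-4)·-0.9231) / (10) = -1.3965

-1.3965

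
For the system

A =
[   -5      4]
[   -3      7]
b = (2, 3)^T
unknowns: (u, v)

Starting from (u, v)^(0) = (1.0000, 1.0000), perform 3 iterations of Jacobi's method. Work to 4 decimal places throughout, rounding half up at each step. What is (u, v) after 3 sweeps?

(0.0800, 0.5510)

Iteration 1:
  u = (2 - (4)·1.0000) / (-5) = 0.4000
  v = (3 - (-3)·1.0000) / (7) = 0.8571
Iteration 2:
  u = (2 - (4)·0.8571) / (-5) = 0.2857
  v = (3 - (-3)·0.4000) / (7) = 0.6000
Iteration 3:
  u = (2 - (4)·0.6000) / (-5) = 0.0800
  v = (3 - (-3)·0.2857) / (7) = 0.5510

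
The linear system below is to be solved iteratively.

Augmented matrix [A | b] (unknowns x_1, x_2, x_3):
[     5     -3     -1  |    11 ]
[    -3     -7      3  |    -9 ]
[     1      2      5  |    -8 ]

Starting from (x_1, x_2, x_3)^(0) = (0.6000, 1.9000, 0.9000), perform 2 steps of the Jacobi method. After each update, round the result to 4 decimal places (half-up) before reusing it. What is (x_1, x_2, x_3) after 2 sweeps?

(2.5526, -1.2857, -2.8697)

Iteration 1:
  x_1 = (11 - (-3)·1.9000 - (-1)·0.9000) / (5) = 3.5200
  x_2 = (-9 - (-3)·0.6000 - (3)·0.9000) / (-7) = 1.4143
  x_3 = (-8 - (1)·0.6000 - (2)·1.9000) / (5) = -2.4800
Iteration 2:
  x_1 = (11 - (-3)·1.4143 - (-1)·-2.4800) / (5) = 2.5526
  x_2 = (-9 - (-3)·3.5200 - (3)·-2.4800) / (-7) = -1.2857
  x_3 = (-8 - (1)·3.5200 - (2)·1.4143) / (5) = -2.8697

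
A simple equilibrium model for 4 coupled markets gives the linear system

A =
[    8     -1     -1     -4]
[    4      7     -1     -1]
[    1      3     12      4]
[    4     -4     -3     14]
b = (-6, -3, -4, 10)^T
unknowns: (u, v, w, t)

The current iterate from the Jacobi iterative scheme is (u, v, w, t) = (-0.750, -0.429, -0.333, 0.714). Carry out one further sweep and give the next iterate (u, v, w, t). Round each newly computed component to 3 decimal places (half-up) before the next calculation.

(-0.488, 0.054, -0.402, 0.735)

One sweep:
  u = (-6 - (-1)·-0.429 - (-1)·-0.333 - (-4)·0.714) / (8) = -0.488
  v = (-3 - (4)·-0.750 - (-1)·-0.333 - (-1)·0.714) / (7) = 0.054
  w = (-4 - (1)·-0.750 - (3)·-0.429 - (4)·0.714) / (12) = -0.402
  t = (10 - (4)·-0.750 - (-4)·-0.429 - (-3)·-0.333) / (14) = 0.735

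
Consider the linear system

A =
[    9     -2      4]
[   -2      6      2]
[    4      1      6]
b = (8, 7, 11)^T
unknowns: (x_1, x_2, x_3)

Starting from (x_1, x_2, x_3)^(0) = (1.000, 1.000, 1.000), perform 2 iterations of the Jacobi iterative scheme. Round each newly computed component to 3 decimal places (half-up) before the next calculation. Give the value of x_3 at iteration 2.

1.194

Iteration 1:
  x_1 = (8 - (-2)·1.000 - (4)·1.000) / (9) = 0.667
  x_2 = (7 - (-2)·1.000 - (2)·1.000) / (6) = 1.167
  x_3 = (11 - (4)·1.000 - (1)·1.000) / (6) = 1.000
Iteration 2:
  x_1 = (8 - (-2)·1.167 - (4)·1.000) / (9) = 0.704
  x_2 = (7 - (-2)·0.667 - (2)·1.000) / (6) = 1.056
  x_3 = (11 - (4)·0.667 - (1)·1.167) / (6) = 1.194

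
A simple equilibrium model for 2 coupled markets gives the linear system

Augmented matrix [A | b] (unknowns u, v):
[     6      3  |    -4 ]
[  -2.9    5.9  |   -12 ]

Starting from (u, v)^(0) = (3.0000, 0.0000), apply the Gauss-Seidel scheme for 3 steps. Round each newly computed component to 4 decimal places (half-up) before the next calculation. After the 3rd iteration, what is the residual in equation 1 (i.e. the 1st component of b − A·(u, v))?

Iteration 1:
  u = (-4 - (3)·0.0000) / (6) = -0.6667
  v = (-12 - (-2.9)·-0.6667) / (5.9) = -2.3616
Iteration 2:
  u = (-4 - (3)·-2.3616) / (6) = 0.5141
  v = (-12 - (-2.9)·0.5141) / (5.9) = -1.7812
Iteration 3:
  u = (-4 - (3)·-1.7812) / (6) = 0.2239
  v = (-12 - (-2.9)·0.2239) / (5.9) = -1.9238
Residual b − A·x = (0.4280, -0.0003)

0.4280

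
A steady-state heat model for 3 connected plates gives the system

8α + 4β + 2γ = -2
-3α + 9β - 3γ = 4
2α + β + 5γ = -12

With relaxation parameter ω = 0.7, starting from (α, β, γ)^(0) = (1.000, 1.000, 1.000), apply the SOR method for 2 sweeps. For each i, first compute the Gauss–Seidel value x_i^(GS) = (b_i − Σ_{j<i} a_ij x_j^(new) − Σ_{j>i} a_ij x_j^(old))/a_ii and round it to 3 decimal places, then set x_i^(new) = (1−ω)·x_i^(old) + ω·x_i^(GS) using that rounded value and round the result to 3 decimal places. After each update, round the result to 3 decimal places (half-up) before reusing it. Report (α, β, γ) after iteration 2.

Iteration 1:
  α: GS value = (-2 - (4)·1.000 - (2)·1.000) / (8) = -1.000;  α ← (1−ω)·1.000 + ω·-1.000 = -0.400
  β: GS value = (4 - (-3)·-0.400 - (-3)·1.000) / (9) = 0.644;  β ← (1−ω)·1.000 + ω·0.644 = 0.751
  γ: GS value = (-12 - (2)·-0.400 - (1)·0.751) / (5) = -2.390;  γ ← (1−ω)·1.000 + ω·-2.390 = -1.373
Iteration 2:
  α: GS value = (-2 - (4)·0.751 - (2)·-1.373) / (8) = -0.282;  α ← (1−ω)·-0.400 + ω·-0.282 = -0.317
  β: GS value = (4 - (-3)·-0.317 - (-3)·-1.373) / (9) = -0.119;  β ← (1−ω)·0.751 + ω·-0.119 = 0.142
  γ: GS value = (-12 - (2)·-0.317 - (1)·0.142) / (5) = -2.302;  γ ← (1−ω)·-1.373 + ω·-2.302 = -2.023

(-0.317, 0.142, -2.023)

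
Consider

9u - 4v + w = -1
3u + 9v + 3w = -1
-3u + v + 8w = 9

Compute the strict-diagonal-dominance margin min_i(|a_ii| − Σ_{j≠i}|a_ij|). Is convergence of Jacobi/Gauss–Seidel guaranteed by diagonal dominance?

row 1: |9| − (4+1) = 4
row 2: |9| − (3+3) = 3
row 3: |8| − (3+1) = 4
minimum over rows = 3 → strictly diagonally dominant (convergence guaranteed)

3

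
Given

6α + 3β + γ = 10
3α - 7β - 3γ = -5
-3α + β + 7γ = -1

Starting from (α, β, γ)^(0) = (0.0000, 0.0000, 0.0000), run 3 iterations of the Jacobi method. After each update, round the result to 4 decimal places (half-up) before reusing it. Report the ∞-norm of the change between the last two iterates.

0.4898

Iteration 1:
  α = (10 - (3)·0.0000 - (1)·0.0000) / (6) = 1.6667
  β = (-5 - (3)·0.0000 - (-3)·0.0000) / (-7) = 0.7143
  γ = (-1 - (-3)·0.0000 - (1)·0.0000) / (7) = -0.1429
Iteration 2:
  α = (10 - (3)·0.7143 - (1)·-0.1429) / (6) = 1.3333
  β = (-5 - (3)·1.6667 - (-3)·-0.1429) / (-7) = 1.4898
  γ = (-1 - (-3)·1.6667 - (1)·0.7143) / (7) = 0.4694
Iteration 3:
  α = (10 - (3)·1.4898 - (1)·0.4694) / (6) = 0.8435
  β = (-5 - (3)·1.3333 - (-3)·0.4694) / (-7) = 1.0845
  γ = (-1 - (-3)·1.3333 - (1)·1.4898) / (7) = 0.2157
Change: (-0.4898, -0.4053, -0.2537) → max |·| = 0.4898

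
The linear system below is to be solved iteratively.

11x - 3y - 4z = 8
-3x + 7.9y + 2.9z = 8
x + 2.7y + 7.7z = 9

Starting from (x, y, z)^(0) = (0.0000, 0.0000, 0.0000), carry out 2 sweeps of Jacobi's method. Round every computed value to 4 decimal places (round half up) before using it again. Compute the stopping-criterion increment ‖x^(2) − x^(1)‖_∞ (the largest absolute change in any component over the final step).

Iteration 1:
  x = (8 - (-3)·0.0000 - (-4)·0.0000) / (11) = 0.7273
  y = (8 - (-3)·0.0000 - (2.9)·0.0000) / (7.9) = 1.0127
  z = (9 - (1)·0.0000 - (2.7)·0.0000) / (7.7) = 1.1688
Iteration 2:
  x = (8 - (-3)·1.0127 - (-4)·1.1688) / (11) = 1.4285
  y = (8 - (-3)·0.7273 - (2.9)·1.1688) / (7.9) = 0.8598
  z = (9 - (1)·0.7273 - (2.7)·1.0127) / (7.7) = 0.7193
Change: (0.7012, -0.1529, -0.4495) → max |·| = 0.7012

0.7012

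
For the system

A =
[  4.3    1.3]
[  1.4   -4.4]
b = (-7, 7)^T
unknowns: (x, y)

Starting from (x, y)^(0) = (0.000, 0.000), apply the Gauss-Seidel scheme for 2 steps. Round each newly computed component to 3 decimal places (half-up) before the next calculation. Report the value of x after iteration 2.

-0.990

Iteration 1:
  x = (-7 - (1.3)·0.000) / (4.3) = -1.628
  y = (7 - (1.4)·-1.628) / (-4.4) = -2.109
Iteration 2:
  x = (-7 - (1.3)·-2.109) / (4.3) = -0.990
  y = (7 - (1.4)·-0.990) / (-4.4) = -1.906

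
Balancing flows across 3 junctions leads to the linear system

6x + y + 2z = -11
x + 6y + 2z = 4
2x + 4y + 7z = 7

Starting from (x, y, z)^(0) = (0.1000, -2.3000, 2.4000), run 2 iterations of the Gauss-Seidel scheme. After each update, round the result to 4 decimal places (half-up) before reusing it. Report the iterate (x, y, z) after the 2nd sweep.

Iteration 1:
  x = (-11 - (1)·-2.3000 - (2)·2.4000) / (6) = -2.2500
  y = (4 - (1)·-2.2500 - (2)·2.4000) / (6) = 0.2417
  z = (7 - (2)·-2.2500 - (4)·0.2417) / (7) = 1.5047
Iteration 2:
  x = (-11 - (1)·0.2417 - (2)·1.5047) / (6) = -2.3752
  y = (4 - (1)·-2.3752 - (2)·1.5047) / (6) = 0.5610
  z = (7 - (2)·-2.3752 - (4)·0.5610) / (7) = 1.3581

(-2.3752, 0.5610, 1.3581)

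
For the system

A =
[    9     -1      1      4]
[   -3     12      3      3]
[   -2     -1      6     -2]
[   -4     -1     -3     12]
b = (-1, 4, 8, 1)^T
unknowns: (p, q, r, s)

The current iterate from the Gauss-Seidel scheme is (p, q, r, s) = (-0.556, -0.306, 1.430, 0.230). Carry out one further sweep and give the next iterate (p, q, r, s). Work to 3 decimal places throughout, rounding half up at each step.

(-0.406, -0.183, 1.244, 0.244)

One sweep:
  p = (-1 - (-1)·-0.306 - (1)·1.430 - (4)·0.230) / (9) = -0.406
  q = (4 - (-3)·-0.406 - (3)·1.430 - (3)·0.230) / (12) = -0.183
  r = (8 - (-2)·-0.406 - (-1)·-0.183 - (-2)·0.230) / (6) = 1.244
  s = (1 - (-4)·-0.406 - (-1)·-0.183 - (-3)·1.244) / (12) = 0.244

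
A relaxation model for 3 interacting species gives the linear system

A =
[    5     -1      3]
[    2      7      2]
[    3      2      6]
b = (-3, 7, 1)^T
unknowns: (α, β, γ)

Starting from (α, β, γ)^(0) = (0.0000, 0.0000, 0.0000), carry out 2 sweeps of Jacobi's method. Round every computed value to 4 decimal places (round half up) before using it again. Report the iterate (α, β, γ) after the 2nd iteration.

(-0.5000, 1.1238, 0.1333)

Iteration 1:
  α = (-3 - (-1)·0.0000 - (3)·0.0000) / (5) = -0.6000
  β = (7 - (2)·0.0000 - (2)·0.0000) / (7) = 1.0000
  γ = (1 - (3)·0.0000 - (2)·0.0000) / (6) = 0.1667
Iteration 2:
  α = (-3 - (-1)·1.0000 - (3)·0.1667) / (5) = -0.5000
  β = (7 - (2)·-0.6000 - (2)·0.1667) / (7) = 1.1238
  γ = (1 - (3)·-0.6000 - (2)·1.0000) / (6) = 0.1333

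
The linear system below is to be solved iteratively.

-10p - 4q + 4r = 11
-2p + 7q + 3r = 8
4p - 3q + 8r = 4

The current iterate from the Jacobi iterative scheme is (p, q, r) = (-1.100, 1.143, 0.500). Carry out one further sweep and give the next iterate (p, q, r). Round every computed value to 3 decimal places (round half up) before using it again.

One sweep:
  p = (11 - (-4)·1.143 - (4)·0.500) / (-10) = -1.357
  q = (8 - (-2)·-1.100 - (3)·0.500) / (7) = 0.614
  r = (4 - (4)·-1.100 - (-3)·1.143) / (8) = 1.479

(-1.357, 0.614, 1.479)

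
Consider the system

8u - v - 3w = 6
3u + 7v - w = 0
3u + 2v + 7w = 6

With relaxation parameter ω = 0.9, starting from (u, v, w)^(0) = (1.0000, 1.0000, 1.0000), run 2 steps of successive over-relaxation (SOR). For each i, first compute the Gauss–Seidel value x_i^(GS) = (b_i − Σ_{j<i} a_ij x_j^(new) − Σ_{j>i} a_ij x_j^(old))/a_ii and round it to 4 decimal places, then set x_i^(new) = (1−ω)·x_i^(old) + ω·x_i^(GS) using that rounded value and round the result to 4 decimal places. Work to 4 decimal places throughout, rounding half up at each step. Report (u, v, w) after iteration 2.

Iteration 1:
  u: GS value = (6 - (-1)·1.0000 - (-3)·1.0000) / (8) = 1.2500;  u ← (1−ω)·1.0000 + ω·1.2500 = 1.2250
  v: GS value = (0 - (3)·1.2250 - (-1)·1.0000) / (7) = -0.3821;  v ← (1−ω)·1.0000 + ω·-0.3821 = -0.2439
  w: GS value = (6 - (3)·1.2250 - (2)·-0.2439) / (7) = 0.4018;  w ← (1−ω)·1.0000 + ω·0.4018 = 0.4616
Iteration 2:
  u: GS value = (6 - (-1)·-0.2439 - (-3)·0.4616) / (8) = 0.8926;  u ← (1−ω)·1.2250 + ω·0.8926 = 0.9258
  v: GS value = (0 - (3)·0.9258 - (-1)·0.4616) / (7) = -0.3308;  v ← (1−ω)·-0.2439 + ω·-0.3308 = -0.3221
  w: GS value = (6 - (3)·0.9258 - (2)·-0.3221) / (7) = 0.5524;  w ← (1−ω)·0.4616 + ω·0.5524 = 0.5433

(0.9258, -0.3221, 0.5433)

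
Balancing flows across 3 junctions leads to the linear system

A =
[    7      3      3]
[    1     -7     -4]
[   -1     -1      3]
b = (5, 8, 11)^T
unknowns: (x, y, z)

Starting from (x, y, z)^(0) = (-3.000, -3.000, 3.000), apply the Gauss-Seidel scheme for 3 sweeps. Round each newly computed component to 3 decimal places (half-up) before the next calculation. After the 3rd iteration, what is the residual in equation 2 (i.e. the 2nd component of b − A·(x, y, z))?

Iteration 1:
  x = (5 - (3)·-3.000 - (3)·3.000) / (7) = 0.714
  y = (8 - (1)·0.714 - (-4)·3.000) / (-7) = -2.755
  z = (11 - (-1)·0.714 - (-1)·-2.755) / (3) = 2.986
Iteration 2:
  x = (5 - (3)·-2.755 - (3)·2.986) / (7) = 0.615
  y = (8 - (1)·0.615 - (-4)·2.986) / (-7) = -2.761
  z = (11 - (-1)·0.615 - (-1)·-2.761) / (3) = 2.951
Iteration 3:
  x = (5 - (3)·-2.761 - (3)·2.951) / (7) = 0.633
  y = (8 - (1)·0.633 - (-4)·2.951) / (-7) = -2.739
  z = (11 - (-1)·0.633 - (-1)·-2.739) / (3) = 2.965
Residual b − A·x = (-0.109, 0.054, -0.001)

0.054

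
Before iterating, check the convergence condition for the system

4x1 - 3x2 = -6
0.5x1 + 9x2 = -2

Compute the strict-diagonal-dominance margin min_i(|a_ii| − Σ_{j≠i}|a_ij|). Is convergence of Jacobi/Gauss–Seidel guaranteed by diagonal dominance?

row 1: |4| − (3) = 1
row 2: |9| − (0.5) = 8.5
minimum over rows = 1 → strictly diagonally dominant (convergence guaranteed)

1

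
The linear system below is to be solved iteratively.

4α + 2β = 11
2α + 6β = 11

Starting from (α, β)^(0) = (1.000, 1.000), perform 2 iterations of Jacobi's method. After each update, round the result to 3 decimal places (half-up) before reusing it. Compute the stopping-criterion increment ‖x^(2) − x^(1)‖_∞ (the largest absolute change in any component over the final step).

0.417

Iteration 1:
  α = (11 - (2)·1.000) / (4) = 2.250
  β = (11 - (2)·1.000) / (6) = 1.500
Iteration 2:
  α = (11 - (2)·1.500) / (4) = 2.000
  β = (11 - (2)·2.250) / (6) = 1.083
Change: (-0.250, -0.417) → max |·| = 0.417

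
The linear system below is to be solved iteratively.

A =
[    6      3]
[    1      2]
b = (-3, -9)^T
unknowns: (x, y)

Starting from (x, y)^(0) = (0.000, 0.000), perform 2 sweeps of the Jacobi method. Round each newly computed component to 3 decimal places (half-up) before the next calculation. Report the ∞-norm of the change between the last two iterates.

2.250

Iteration 1:
  x = (-3 - (3)·0.000) / (6) = -0.500
  y = (-9 - (1)·0.000) / (2) = -4.500
Iteration 2:
  x = (-3 - (3)·-4.500) / (6) = 1.750
  y = (-9 - (1)·-0.500) / (2) = -4.250
Change: (2.250, 0.250) → max |·| = 2.250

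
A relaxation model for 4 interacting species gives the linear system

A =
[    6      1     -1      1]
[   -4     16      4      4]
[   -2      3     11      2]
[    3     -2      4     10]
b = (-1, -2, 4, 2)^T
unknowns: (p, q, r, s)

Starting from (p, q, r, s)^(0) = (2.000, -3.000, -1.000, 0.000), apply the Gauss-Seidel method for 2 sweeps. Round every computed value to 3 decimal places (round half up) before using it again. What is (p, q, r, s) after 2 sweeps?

(-0.144, -0.259, 0.400, 0.031)

Iteration 1:
  p = (-1 - (1)·-3.000 - (-1)·-1.000 - (1)·0.000) / (6) = 0.167
  q = (-2 - (-4)·0.167 - (4)·-1.000 - (4)·0.000) / (16) = 0.167
  r = (4 - (-2)·0.167 - (3)·0.167 - (2)·0.000) / (11) = 0.348
  s = (2 - (3)·0.167 - (-2)·0.167 - (4)·0.348) / (10) = 0.044
Iteration 2:
  p = (-1 - (1)·0.167 - (-1)·0.348 - (1)·0.044) / (6) = -0.144
  q = (-2 - (-4)·-0.144 - (4)·0.348 - (4)·0.044) / (16) = -0.259
  r = (4 - (-2)·-0.144 - (3)·-0.259 - (2)·0.044) / (11) = 0.400
  s = (2 - (3)·-0.144 - (-2)·-0.259 - (4)·0.400) / (10) = 0.031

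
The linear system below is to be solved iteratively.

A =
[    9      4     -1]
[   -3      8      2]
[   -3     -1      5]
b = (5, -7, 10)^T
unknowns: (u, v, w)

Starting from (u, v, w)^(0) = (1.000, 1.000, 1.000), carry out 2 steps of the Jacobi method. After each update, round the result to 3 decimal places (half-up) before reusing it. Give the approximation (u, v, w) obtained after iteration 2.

(1.200, -1.492, 1.983)

Iteration 1:
  u = (5 - (4)·1.000 - (-1)·1.000) / (9) = 0.222
  v = (-7 - (-3)·1.000 - (2)·1.000) / (8) = -0.750
  w = (10 - (-3)·1.000 - (-1)·1.000) / (5) = 2.800
Iteration 2:
  u = (5 - (4)·-0.750 - (-1)·2.800) / (9) = 1.200
  v = (-7 - (-3)·0.222 - (2)·2.800) / (8) = -1.492
  w = (10 - (-3)·0.222 - (-1)·-0.750) / (5) = 1.983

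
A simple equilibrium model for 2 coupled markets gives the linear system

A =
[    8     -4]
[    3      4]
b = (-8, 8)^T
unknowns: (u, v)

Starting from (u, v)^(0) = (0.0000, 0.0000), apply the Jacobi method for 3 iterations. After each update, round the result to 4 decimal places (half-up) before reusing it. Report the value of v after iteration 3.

Iteration 1:
  u = (-8 - (-4)·0.0000) / (8) = -1.0000
  v = (8 - (3)·0.0000) / (4) = 2.0000
Iteration 2:
  u = (-8 - (-4)·2.0000) / (8) = 0.0000
  v = (8 - (3)·-1.0000) / (4) = 2.7500
Iteration 3:
  u = (-8 - (-4)·2.7500) / (8) = 0.3750
  v = (8 - (3)·0.0000) / (4) = 2.0000

2.0000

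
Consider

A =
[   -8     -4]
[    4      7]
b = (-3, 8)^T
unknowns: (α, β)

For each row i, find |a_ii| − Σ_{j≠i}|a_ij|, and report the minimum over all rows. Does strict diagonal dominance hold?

3

row 1: |-8| − (4) = 4
row 2: |7| − (4) = 3
minimum over rows = 3 → strictly diagonally dominant (convergence guaranteed)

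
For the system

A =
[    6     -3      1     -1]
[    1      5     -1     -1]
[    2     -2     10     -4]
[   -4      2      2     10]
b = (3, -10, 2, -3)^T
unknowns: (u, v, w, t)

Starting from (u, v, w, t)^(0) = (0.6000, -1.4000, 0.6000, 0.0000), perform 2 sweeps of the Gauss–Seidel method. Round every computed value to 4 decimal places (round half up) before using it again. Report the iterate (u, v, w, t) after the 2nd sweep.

(-0.3985, -1.9481, -0.1240, -0.0450)

Iteration 1:
  u = (3 - (-3)·-1.4000 - (1)·0.6000 - (-1)·0.0000) / (6) = -0.3000
  v = (-10 - (1)·-0.3000 - (-1)·0.6000 - (-1)·0.0000) / (5) = -1.8200
  w = (2 - (2)·-0.3000 - (-2)·-1.8200 - (-4)·0.0000) / (10) = -0.1040
  t = (-3 - (-4)·-0.3000 - (2)·-1.8200 - (2)·-0.1040) / (10) = -0.0352
Iteration 2:
  u = (3 - (-3)·-1.8200 - (1)·-0.1040 - (-1)·-0.0352) / (6) = -0.3985
  v = (-10 - (1)·-0.3985 - (-1)·-0.1040 - (-1)·-0.0352) / (5) = -1.9481
  w = (2 - (2)·-0.3985 - (-2)·-1.9481 - (-4)·-0.0352) / (10) = -0.1240
  t = (-3 - (-4)·-0.3985 - (2)·-1.9481 - (2)·-0.1240) / (10) = -0.0450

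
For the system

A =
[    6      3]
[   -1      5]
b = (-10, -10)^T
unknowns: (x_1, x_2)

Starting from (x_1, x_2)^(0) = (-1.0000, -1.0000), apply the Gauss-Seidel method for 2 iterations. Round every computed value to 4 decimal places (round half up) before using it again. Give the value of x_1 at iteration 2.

-0.5500

Iteration 1:
  x_1 = (-10 - (3)·-1.0000) / (6) = -1.1667
  x_2 = (-10 - (-1)·-1.1667) / (5) = -2.2333
Iteration 2:
  x_1 = (-10 - (3)·-2.2333) / (6) = -0.5500
  x_2 = (-10 - (-1)·-0.5500) / (5) = -2.1100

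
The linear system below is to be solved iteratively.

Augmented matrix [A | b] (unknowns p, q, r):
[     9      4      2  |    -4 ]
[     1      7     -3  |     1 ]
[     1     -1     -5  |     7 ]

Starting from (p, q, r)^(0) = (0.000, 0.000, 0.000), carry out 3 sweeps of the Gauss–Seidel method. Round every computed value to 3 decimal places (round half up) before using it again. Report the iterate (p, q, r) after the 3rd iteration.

(0.069, -0.442, -1.298)

Iteration 1:
  p = (-4 - (4)·0.000 - (2)·0.000) / (9) = -0.444
  q = (1 - (1)·-0.444 - (-3)·0.000) / (7) = 0.206
  r = (7 - (1)·-0.444 - (-1)·0.206) / (-5) = -1.530
Iteration 2:
  p = (-4 - (4)·0.206 - (2)·-1.530) / (9) = -0.196
  q = (1 - (1)·-0.196 - (-3)·-1.530) / (7) = -0.485
  r = (7 - (1)·-0.196 - (-1)·-0.485) / (-5) = -1.342
Iteration 3:
  p = (-4 - (4)·-0.485 - (2)·-1.342) / (9) = 0.069
  q = (1 - (1)·0.069 - (-3)·-1.342) / (7) = -0.442
  r = (7 - (1)·0.069 - (-1)·-0.442) / (-5) = -1.298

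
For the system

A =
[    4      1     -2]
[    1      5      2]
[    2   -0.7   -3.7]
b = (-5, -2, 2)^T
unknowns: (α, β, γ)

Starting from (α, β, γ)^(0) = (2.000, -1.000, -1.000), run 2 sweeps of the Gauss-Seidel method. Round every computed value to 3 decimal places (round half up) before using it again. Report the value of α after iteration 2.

Iteration 1:
  α = (-5 - (1)·-1.000 - (-2)·-1.000) / (4) = -1.500
  β = (-2 - (1)·-1.500 - (2)·-1.000) / (5) = 0.300
  γ = (2 - (2)·-1.500 - (-0.7)·0.300) / (-3.7) = -1.408
Iteration 2:
  α = (-5 - (1)·0.300 - (-2)·-1.408) / (4) = -2.029
  β = (-2 - (1)·-2.029 - (2)·-1.408) / (5) = 0.569
  γ = (2 - (2)·-2.029 - (-0.7)·0.569) / (-3.7) = -1.745

-2.029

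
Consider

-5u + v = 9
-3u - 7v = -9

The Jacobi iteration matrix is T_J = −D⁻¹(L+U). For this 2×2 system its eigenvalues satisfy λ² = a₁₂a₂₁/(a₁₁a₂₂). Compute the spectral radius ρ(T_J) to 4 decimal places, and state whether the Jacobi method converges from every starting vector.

a₁₂a₂₁/(a₁₁a₂₂) = (1)·(-3) / ((-5)·(-7)) = -0.085714
ρ = √|-0.085714| = √0.085714 = 0.2928
ρ < 1, so Jacobi converges

0.2928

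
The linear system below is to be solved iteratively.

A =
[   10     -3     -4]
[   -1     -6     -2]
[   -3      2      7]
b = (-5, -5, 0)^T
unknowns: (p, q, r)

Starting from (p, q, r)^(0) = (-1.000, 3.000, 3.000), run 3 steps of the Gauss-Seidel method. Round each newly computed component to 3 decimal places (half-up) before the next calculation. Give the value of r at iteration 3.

-0.476

Iteration 1:
  p = (-5 - (-3)·3.000 - (-4)·3.000) / (10) = 1.600
  q = (-5 - (-1)·1.600 - (-2)·3.000) / (-6) = -0.433
  r = (0 - (-3)·1.600 - (2)·-0.433) / (7) = 0.809
Iteration 2:
  p = (-5 - (-3)·-0.433 - (-4)·0.809) / (10) = -0.306
  q = (-5 - (-1)·-0.306 - (-2)·0.809) / (-6) = 0.615
  r = (0 - (-3)·-0.306 - (2)·0.615) / (7) = -0.307
Iteration 3:
  p = (-5 - (-3)·0.615 - (-4)·-0.307) / (10) = -0.438
  q = (-5 - (-1)·-0.438 - (-2)·-0.307) / (-6) = 1.009
  r = (0 - (-3)·-0.438 - (2)·1.009) / (7) = -0.476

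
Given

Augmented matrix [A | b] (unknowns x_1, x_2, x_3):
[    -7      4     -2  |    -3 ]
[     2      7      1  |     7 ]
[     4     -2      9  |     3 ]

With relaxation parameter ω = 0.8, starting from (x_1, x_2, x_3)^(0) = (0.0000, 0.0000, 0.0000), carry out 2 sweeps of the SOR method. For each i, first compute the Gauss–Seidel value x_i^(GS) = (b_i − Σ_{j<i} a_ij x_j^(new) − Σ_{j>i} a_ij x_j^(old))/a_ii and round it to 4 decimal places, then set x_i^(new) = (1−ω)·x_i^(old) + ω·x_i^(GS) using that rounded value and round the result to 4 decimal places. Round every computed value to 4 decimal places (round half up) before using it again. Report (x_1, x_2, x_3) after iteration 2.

Iteration 1:
  x_1: GS value = (-3 - (4)·0.0000 - (-2)·0.0000) / (-7) = 0.4286;  x_1 ← (1−ω)·0.0000 + ω·0.4286 = 0.3429
  x_2: GS value = (7 - (2)·0.3429 - (1)·0.0000) / (7) = 0.9020;  x_2 ← (1−ω)·0.0000 + ω·0.9020 = 0.7216
  x_3: GS value = (3 - (4)·0.3429 - (-2)·0.7216) / (9) = 0.3413;  x_3 ← (1−ω)·0.0000 + ω·0.3413 = 0.2730
Iteration 2:
  x_1: GS value = (-3 - (4)·0.7216 - (-2)·0.2730) / (-7) = 0.7629;  x_1 ← (1−ω)·0.3429 + ω·0.7629 = 0.6789
  x_2: GS value = (7 - (2)·0.6789 - (1)·0.2730) / (7) = 0.7670;  x_2 ← (1−ω)·0.7216 + ω·0.7670 = 0.7579
  x_3: GS value = (3 - (4)·0.6789 - (-2)·0.7579) / (9) = 0.2000;  x_3 ← (1−ω)·0.2730 + ω·0.2000 = 0.2146

(0.6789, 0.7579, 0.2146)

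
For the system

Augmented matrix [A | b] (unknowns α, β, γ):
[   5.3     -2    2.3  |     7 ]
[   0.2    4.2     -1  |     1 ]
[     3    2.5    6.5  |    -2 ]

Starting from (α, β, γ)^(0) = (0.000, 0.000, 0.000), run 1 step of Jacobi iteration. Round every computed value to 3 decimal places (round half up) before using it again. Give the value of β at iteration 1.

Iteration 1:
  α = (7 - (-2)·0.000 - (2.3)·0.000) / (5.3) = 1.321
  β = (1 - (0.2)·0.000 - (-1)·0.000) / (4.2) = 0.238
  γ = (-2 - (3)·0.000 - (2.5)·0.000) / (6.5) = -0.308

0.238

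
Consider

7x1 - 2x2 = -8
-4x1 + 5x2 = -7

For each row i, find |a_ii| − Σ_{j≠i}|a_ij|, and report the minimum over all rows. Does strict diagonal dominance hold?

1

row 1: |7| − (2) = 5
row 2: |5| − (4) = 1
minimum over rows = 1 → strictly diagonally dominant (convergence guaranteed)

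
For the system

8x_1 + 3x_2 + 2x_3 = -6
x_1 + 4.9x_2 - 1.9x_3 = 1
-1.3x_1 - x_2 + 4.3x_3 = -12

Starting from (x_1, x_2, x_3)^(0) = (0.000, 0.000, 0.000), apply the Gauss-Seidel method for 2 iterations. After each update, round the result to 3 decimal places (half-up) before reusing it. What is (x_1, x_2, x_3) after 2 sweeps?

(-0.150, -0.903, -3.046)

Iteration 1:
  x_1 = (-6 - (3)·0.000 - (2)·0.000) / (8) = -0.750
  x_2 = (1 - (1)·-0.750 - (-1.9)·0.000) / (4.9) = 0.357
  x_3 = (-12 - (-1.3)·-0.750 - (-1)·0.357) / (4.3) = -2.934
Iteration 2:
  x_1 = (-6 - (3)·0.357 - (2)·-2.934) / (8) = -0.150
  x_2 = (1 - (1)·-0.150 - (-1.9)·-2.934) / (4.9) = -0.903
  x_3 = (-12 - (-1.3)·-0.150 - (-1)·-0.903) / (4.3) = -3.046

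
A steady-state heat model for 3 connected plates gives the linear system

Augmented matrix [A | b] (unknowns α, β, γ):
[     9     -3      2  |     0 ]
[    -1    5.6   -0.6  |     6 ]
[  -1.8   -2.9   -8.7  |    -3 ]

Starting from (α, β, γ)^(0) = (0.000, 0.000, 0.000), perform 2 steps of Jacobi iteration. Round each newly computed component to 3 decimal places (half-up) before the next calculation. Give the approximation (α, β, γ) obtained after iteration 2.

Iteration 1:
  α = (0 - (-3)·0.000 - (2)·0.000) / (9) = 0.000
  β = (6 - (-1)·0.000 - (-0.6)·0.000) / (5.6) = 1.071
  γ = (-3 - (-1.8)·0.000 - (-2.9)·0.000) / (-8.7) = 0.345
Iteration 2:
  α = (0 - (-3)·1.071 - (2)·0.345) / (9) = 0.280
  β = (6 - (-1)·0.000 - (-0.6)·0.345) / (5.6) = 1.108
  γ = (-3 - (-1.8)·0.000 - (-2.9)·1.071) / (-8.7) = -0.012

(0.280, 1.108, -0.012)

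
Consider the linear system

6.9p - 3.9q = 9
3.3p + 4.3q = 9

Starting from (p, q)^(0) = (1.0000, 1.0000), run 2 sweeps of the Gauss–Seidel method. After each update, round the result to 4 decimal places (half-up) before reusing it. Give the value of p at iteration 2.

Iteration 1:
  p = (9 - (-3.9)·1.0000) / (6.9) = 1.8696
  q = (9 - (3.3)·1.8696) / (4.3) = 0.6582
Iteration 2:
  p = (9 - (-3.9)·0.6582) / (6.9) = 1.6764
  q = (9 - (3.3)·1.6764) / (4.3) = 0.8065

1.6764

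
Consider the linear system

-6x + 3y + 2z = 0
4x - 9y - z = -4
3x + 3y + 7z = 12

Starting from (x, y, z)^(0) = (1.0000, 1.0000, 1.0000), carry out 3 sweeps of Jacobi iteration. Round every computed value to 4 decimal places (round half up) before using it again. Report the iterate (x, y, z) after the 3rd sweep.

(0.7011, 0.6305, 1.1168)

Iteration 1:
  x = (0 - (3)·1.0000 - (2)·1.0000) / (-6) = 0.8333
  y = (-4 - (4)·1.0000 - (-1)·1.0000) / (-9) = 0.7778
  z = (12 - (3)·1.0000 - (3)·1.0000) / (7) = 0.8571
Iteration 2:
  x = (0 - (3)·0.7778 - (2)·0.8571) / (-6) = 0.6746
  y = (-4 - (4)·0.8333 - (-1)·0.8571) / (-9) = 0.7196
  z = (12 - (3)·0.8333 - (3)·0.7778) / (7) = 1.0238
Iteration 3:
  x = (0 - (3)·0.7196 - (2)·1.0238) / (-6) = 0.7011
  y = (-4 - (4)·0.6746 - (-1)·1.0238) / (-9) = 0.6305
  z = (12 - (3)·0.6746 - (3)·0.7196) / (7) = 1.1168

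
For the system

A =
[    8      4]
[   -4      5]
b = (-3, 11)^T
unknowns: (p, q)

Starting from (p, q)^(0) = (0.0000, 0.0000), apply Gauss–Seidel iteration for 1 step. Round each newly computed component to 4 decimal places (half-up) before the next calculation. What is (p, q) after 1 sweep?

Iteration 1:
  p = (-3 - (4)·0.0000) / (8) = -0.3750
  q = (11 - (-4)·-0.3750) / (5) = 1.9000

(-0.3750, 1.9000)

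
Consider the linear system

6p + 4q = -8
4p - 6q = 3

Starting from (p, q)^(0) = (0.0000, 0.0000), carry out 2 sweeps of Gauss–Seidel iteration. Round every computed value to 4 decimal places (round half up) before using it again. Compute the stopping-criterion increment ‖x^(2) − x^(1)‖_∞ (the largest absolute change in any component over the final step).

0.9259

Iteration 1:
  p = (-8 - (4)·0.0000) / (6) = -1.3333
  q = (3 - (4)·-1.3333) / (-6) = -1.3889
Iteration 2:
  p = (-8 - (4)·-1.3889) / (6) = -0.4074
  q = (3 - (4)·-0.4074) / (-6) = -0.7716
Change: (0.9259, 0.6173) → max |·| = 0.9259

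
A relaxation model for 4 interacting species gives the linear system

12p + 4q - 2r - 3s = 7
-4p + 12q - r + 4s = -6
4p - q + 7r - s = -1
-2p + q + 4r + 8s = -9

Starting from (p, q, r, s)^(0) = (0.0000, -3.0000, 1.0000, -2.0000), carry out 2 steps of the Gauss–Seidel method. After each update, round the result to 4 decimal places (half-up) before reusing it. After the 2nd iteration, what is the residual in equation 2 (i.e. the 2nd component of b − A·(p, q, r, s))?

2.8160

Iteration 1:
  p = (7 - (4)·-3.0000 - (-2)·1.0000 - (-3)·-2.0000) / (12) = 1.2500
  q = (-6 - (-4)·1.2500 - (-1)·1.0000 - (4)·-2.0000) / (12) = 0.6667
  r = (-1 - (4)·1.2500 - (-1)·0.6667 - (-1)·-2.0000) / (7) = -1.0476
  s = (-9 - (-2)·1.2500 - (1)·0.6667 - (4)·-1.0476) / (8) = -0.3720
Iteration 2:
  p = (7 - (4)·0.6667 - (-2)·-1.0476 - (-3)·-0.3720) / (12) = 0.0935
  q = (-6 - (-4)·0.0935 - (-1)·-1.0476 - (4)·-0.3720) / (12) = -0.4321
  r = (-1 - (4)·0.0935 - (-1)·-0.4321 - (-1)·-0.3720) / (7) = -0.3112
  s = (-9 - (-2)·0.0935 - (1)·-0.4321 - (4)·-0.3112) / (8) = -0.8920
Residual b − A·x = (4.3080, 2.8160, -0.5197, -0.0001)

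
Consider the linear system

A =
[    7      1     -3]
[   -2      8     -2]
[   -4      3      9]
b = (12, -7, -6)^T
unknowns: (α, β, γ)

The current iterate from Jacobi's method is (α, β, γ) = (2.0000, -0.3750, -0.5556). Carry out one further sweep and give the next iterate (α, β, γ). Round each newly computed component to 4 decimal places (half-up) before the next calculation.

(1.5297, -0.5139, 0.3472)

One sweep:
  α = (12 - (1)·-0.3750 - (-3)·-0.5556) / (7) = 1.5297
  β = (-7 - (-2)·2.0000 - (-2)·-0.5556) / (8) = -0.5139
  γ = (-6 - (-4)·2.0000 - (3)·-0.3750) / (9) = 0.3472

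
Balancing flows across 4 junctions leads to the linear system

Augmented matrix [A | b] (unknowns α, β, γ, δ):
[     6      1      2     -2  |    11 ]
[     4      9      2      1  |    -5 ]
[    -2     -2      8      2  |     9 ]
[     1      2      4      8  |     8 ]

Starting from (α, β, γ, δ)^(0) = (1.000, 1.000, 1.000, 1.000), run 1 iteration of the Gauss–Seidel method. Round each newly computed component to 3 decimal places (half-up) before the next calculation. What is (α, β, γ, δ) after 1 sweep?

Iteration 1:
  α = (11 - (1)·1.000 - (2)·1.000 - (-2)·1.000) / (6) = 1.667
  β = (-5 - (4)·1.667 - (2)·1.000 - (1)·1.000) / (9) = -1.630
  γ = (9 - (-2)·1.667 - (-2)·-1.630 - (2)·1.000) / (8) = 0.884
  δ = (8 - (1)·1.667 - (2)·-1.630 - (4)·0.884) / (8) = 0.757

(1.667, -1.630, 0.884, 0.757)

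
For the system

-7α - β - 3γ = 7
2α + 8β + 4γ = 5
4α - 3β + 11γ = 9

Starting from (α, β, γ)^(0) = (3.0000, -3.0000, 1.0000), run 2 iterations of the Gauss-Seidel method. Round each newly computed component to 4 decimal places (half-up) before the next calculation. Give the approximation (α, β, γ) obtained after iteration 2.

(-1.6039, 0.3839, 1.5061)

Iteration 1:
  α = (7 - (-1)·-3.0000 - (-3)·1.0000) / (-7) = -1.0000
  β = (5 - (2)·-1.0000 - (4)·1.0000) / (8) = 0.3750
  γ = (9 - (4)·-1.0000 - (-3)·0.3750) / (11) = 1.2841
Iteration 2:
  α = (7 - (-1)·0.3750 - (-3)·1.2841) / (-7) = -1.6039
  β = (5 - (2)·-1.6039 - (4)·1.2841) / (8) = 0.3839
  γ = (9 - (4)·-1.6039 - (-3)·0.3839) / (11) = 1.5061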